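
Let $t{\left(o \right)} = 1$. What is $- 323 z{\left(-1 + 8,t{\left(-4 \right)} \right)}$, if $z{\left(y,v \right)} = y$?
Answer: $-2261$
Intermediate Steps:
$- 323 z{\left(-1 + 8,t{\left(-4 \right)} \right)} = - 323 \left(-1 + 8\right) = \left(-323\right) 7 = -2261$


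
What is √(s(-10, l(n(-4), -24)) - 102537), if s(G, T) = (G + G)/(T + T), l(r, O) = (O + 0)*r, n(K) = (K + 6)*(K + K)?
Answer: I*√59061327/24 ≈ 320.21*I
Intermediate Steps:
n(K) = 2*K*(6 + K) (n(K) = (6 + K)*(2*K) = 2*K*(6 + K))
l(r, O) = O*r
s(G, T) = G/T (s(G, T) = (2*G)/((2*T)) = (2*G)*(1/(2*T)) = G/T)
√(s(-10, l(n(-4), -24)) - 102537) = √(-10*1/(192*(6 - 4)) - 102537) = √(-10/((-48*(-4)*2)) - 102537) = √(-10/((-24*(-16))) - 102537) = √(-10/384 - 102537) = √(-10*1/384 - 102537) = √(-5/192 - 102537) = √(-19687109/192) = I*√59061327/24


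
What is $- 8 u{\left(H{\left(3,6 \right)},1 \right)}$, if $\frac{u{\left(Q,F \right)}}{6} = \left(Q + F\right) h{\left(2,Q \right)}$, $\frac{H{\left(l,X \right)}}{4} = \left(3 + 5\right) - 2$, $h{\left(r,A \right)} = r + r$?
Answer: $-4800$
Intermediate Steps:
$h{\left(r,A \right)} = 2 r$
$H{\left(l,X \right)} = 24$ ($H{\left(l,X \right)} = 4 \left(\left(3 + 5\right) - 2\right) = 4 \left(8 - 2\right) = 4 \cdot 6 = 24$)
$u{\left(Q,F \right)} = 24 F + 24 Q$ ($u{\left(Q,F \right)} = 6 \left(Q + F\right) 2 \cdot 2 = 6 \left(F + Q\right) 4 = 6 \left(4 F + 4 Q\right) = 24 F + 24 Q$)
$- 8 u{\left(H{\left(3,6 \right)},1 \right)} = - 8 \left(24 \cdot 1 + 24 \cdot 24\right) = - 8 \left(24 + 576\right) = \left(-8\right) 600 = -4800$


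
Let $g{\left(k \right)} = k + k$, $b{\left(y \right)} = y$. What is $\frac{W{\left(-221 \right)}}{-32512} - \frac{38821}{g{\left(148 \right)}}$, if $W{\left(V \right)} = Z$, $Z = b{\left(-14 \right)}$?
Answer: $- \frac{78884013}{601472} \approx -131.15$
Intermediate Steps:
$Z = -14$
$g{\left(k \right)} = 2 k$
$W{\left(V \right)} = -14$
$\frac{W{\left(-221 \right)}}{-32512} - \frac{38821}{g{\left(148 \right)}} = - \frac{14}{-32512} - \frac{38821}{2 \cdot 148} = \left(-14\right) \left(- \frac{1}{32512}\right) - \frac{38821}{296} = \frac{7}{16256} - \frac{38821}{296} = - \frac{78884013}{601472}$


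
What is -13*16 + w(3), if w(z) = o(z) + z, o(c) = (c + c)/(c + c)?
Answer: -204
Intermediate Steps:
o(c) = 1 (o(c) = (2*c)/((2*c)) = (2*c)*(1/(2*c)) = 1)
w(z) = 1 + z
-13*16 + w(3) = -13*16 + (1 + 3) = -208 + 4 = -204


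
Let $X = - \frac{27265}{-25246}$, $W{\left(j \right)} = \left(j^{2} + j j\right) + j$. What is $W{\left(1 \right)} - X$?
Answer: $\frac{48473}{25246} \approx 1.92$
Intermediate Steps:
$W{\left(j \right)} = j + 2 j^{2}$ ($W{\left(j \right)} = \left(j^{2} + j^{2}\right) + j = 2 j^{2} + j = j + 2 j^{2}$)
$X = \frac{27265}{25246}$ ($X = \left(-27265\right) \left(- \frac{1}{25246}\right) = \frac{27265}{25246} \approx 1.08$)
$W{\left(1 \right)} - X = 1 \left(1 + 2 \cdot 1\right) - \frac{27265}{25246} = 1 \left(1 + 2\right) - \frac{27265}{25246} = 1 \cdot 3 - \frac{27265}{25246} = 3 - \frac{27265}{25246} = \frac{48473}{25246}$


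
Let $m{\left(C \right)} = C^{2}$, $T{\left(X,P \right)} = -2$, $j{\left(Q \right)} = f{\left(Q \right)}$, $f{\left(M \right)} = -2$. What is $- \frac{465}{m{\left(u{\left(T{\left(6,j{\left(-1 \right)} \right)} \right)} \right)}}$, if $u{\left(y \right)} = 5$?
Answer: $- \frac{93}{5} \approx -18.6$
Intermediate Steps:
$j{\left(Q \right)} = -2$
$- \frac{465}{m{\left(u{\left(T{\left(6,j{\left(-1 \right)} \right)} \right)} \right)}} = - \frac{465}{5^{2}} = - \frac{465}{25} = \left(-465\right) \frac{1}{25} = - \frac{93}{5}$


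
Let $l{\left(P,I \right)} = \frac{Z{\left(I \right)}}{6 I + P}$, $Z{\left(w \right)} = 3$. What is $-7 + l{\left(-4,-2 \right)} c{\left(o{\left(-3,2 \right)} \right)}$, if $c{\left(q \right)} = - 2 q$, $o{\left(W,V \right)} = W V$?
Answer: $- \frac{37}{4} \approx -9.25$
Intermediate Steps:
$o{\left(W,V \right)} = V W$
$l{\left(P,I \right)} = \frac{3}{P + 6 I}$ ($l{\left(P,I \right)} = \frac{3}{6 I + P} = \frac{3}{P + 6 I}$)
$-7 + l{\left(-4,-2 \right)} c{\left(o{\left(-3,2 \right)} \right)} = -7 + \frac{3}{-4 + 6 \left(-2\right)} \left(- 2 \cdot 2 \left(-3\right)\right) = -7 + \frac{3}{-4 - 12} \left(\left(-2\right) \left(-6\right)\right) = -7 + \frac{3}{-16} \cdot 12 = -7 + 3 \left(- \frac{1}{16}\right) 12 = -7 - \frac{9}{4} = - \frac{37}{4}$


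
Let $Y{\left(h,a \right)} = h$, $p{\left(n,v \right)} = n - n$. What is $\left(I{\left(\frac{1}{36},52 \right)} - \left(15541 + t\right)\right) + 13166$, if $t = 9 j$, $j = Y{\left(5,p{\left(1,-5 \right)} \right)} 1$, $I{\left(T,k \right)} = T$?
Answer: $- \frac{87119}{36} \approx -2420.0$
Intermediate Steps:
$p{\left(n,v \right)} = 0$
$j = 5$ ($j = 5 \cdot 1 = 5$)
$t = 45$ ($t = 9 \cdot 5 = 45$)
$\left(I{\left(\frac{1}{36},52 \right)} - \left(15541 + t\right)\right) + 13166 = \left(\frac{1}{36} - 15586\right) + 13166 = - \frac{561095}{36} + 13166 = - \frac{87119}{36}$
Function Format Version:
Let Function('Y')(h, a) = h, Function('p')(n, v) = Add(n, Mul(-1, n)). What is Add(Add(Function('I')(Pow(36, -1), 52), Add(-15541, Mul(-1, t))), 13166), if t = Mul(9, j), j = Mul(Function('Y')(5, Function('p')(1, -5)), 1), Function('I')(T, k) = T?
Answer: Rational(-87119, 36) ≈ -2420.0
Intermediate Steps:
Function('p')(n, v) = 0
j = 5 (j = Mul(5, 1) = 5)
t = 45 (t = Mul(9, 5) = 45)
Add(Add(Function('I')(Pow(36, -1), 52), Add(-15541, Mul(-1, t))), 13166) = Add(Add(Pow(36, -1), Add(-15541, Mul(-1, 45))), 13166) = Add(Add(Rational(1, 36), Add(-15541, -45)), 13166) = Add(Add(Rational(1, 36), -15586), 13166) = Add(Rational(-561095, 36), 13166) = Rational(-87119, 36)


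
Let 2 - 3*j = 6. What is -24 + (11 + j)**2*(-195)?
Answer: -54737/3 ≈ -18246.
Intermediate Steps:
j = -4/3 (j = 2/3 - 1/3*6 = 2/3 - 2 = -4/3 ≈ -1.3333)
-24 + (11 + j)**2*(-195) = -24 + (11 - 4/3)**2*(-195) = -24 + (29/3)**2*(-195) = -24 + (841/9)*(-195) = -24 - 54665/3 = -54737/3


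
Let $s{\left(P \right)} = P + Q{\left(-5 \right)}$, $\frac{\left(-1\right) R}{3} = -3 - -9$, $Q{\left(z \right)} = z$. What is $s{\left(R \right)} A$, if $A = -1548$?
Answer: $35604$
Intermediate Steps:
$R = -18$ ($R = - 3 \left(-3 - -9\right) = - 3 \left(-3 + 9\right) = \left(-3\right) 6 = -18$)
$s{\left(P \right)} = -5 + P$ ($s{\left(P \right)} = P - 5 = -5 + P$)
$s{\left(R \right)} A = \left(-5 - 18\right) \left(-1548\right) = \left(-23\right) \left(-1548\right) = 35604$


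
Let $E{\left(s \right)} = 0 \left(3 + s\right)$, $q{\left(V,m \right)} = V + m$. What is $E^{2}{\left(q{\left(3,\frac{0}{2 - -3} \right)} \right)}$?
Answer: $0$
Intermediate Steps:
$E{\left(s \right)} = 0$
$E^{2}{\left(q{\left(3,\frac{0}{2 - -3} \right)} \right)} = 0^{2} = 0$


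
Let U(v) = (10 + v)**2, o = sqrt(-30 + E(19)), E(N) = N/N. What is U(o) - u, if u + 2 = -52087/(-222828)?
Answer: 16214357/222828 + 20*I*sqrt(29) ≈ 72.766 + 107.7*I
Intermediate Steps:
E(N) = 1
u = -393569/222828 (u = -2 - 52087/(-222828) = -2 - 52087*(-1/222828) = -2 + 52087/222828 = -393569/222828 ≈ -1.7662)
o = I*sqrt(29) (o = sqrt(-30 + 1) = sqrt(-29) = I*sqrt(29) ≈ 5.3852*I)
U(o) - u = (10 + I*sqrt(29))**2 - 1*(-393569/222828) = (10 + I*sqrt(29))**2 + 393569/222828 = 393569/222828 + (10 + I*sqrt(29))**2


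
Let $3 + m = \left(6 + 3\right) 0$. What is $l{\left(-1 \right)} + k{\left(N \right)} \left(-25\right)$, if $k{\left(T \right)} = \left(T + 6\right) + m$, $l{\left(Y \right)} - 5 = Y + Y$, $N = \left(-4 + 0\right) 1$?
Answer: $28$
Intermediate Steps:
$N = -4$ ($N = \left(-4\right) 1 = -4$)
$m = -3$ ($m = -3 + \left(6 + 3\right) 0 = -3 + 9 \cdot 0 = -3 + 0 = -3$)
$l{\left(Y \right)} = 5 + 2 Y$ ($l{\left(Y \right)} = 5 + \left(Y + Y\right) = 5 + 2 Y$)
$k{\left(T \right)} = 3 + T$ ($k{\left(T \right)} = \left(T + 6\right) - 3 = \left(6 + T\right) - 3 = 3 + T$)
$l{\left(-1 \right)} + k{\left(N \right)} \left(-25\right) = \left(5 + 2 \left(-1\right)\right) + \left(3 - 4\right) \left(-25\right) = \left(5 - 2\right) - -25 = 3 + 25 = 28$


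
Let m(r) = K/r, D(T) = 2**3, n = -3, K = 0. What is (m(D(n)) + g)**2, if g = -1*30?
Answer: 900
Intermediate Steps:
g = -30
D(T) = 8
m(r) = 0 (m(r) = 0/r = 0)
(m(D(n)) + g)**2 = (0 - 30)**2 = (-30)**2 = 900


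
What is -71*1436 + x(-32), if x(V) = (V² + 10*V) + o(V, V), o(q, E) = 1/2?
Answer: -202503/2 ≈ -1.0125e+5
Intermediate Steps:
o(q, E) = ½
x(V) = ½ + V² + 10*V (x(V) = (V² + 10*V) + ½ = ½ + V² + 10*V)
-71*1436 + x(-32) = -71*1436 + (½ + (-32)² + 10*(-32)) = -101956 + (½ + 1024 - 320) = -101956 + 1409/2 = -202503/2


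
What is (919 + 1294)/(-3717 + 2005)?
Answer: -2213/1712 ≈ -1.2926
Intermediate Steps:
(919 + 1294)/(-3717 + 2005) = 2213/(-1712) = 2213*(-1/1712) = -2213/1712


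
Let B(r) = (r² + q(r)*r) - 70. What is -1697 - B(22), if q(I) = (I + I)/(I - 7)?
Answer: -32633/15 ≈ -2175.5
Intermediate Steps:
q(I) = 2*I/(-7 + I) (q(I) = (2*I)/(-7 + I) = 2*I/(-7 + I))
B(r) = -70 + r² + 2*r²/(-7 + r) (B(r) = (r² + (2*r/(-7 + r))*r) - 70 = (r² + 2*r²/(-7 + r)) - 70 = -70 + r² + 2*r²/(-7 + r))
-1697 - B(22) = -1697 - (2*22² + (-70 + 22²)*(-7 + 22))/(-7 + 22) = -1697 - (2*484 + (-70 + 484)*15)/15 = -1697 - (968 + 414*15)/15 = -1697 - (968 + 6210)/15 = -1697 - 7178/15 = -32633/15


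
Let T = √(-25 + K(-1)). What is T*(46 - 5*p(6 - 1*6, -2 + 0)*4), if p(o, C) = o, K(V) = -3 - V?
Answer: 138*I*√3 ≈ 239.02*I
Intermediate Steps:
T = 3*I*√3 (T = √(-25 + (-3 - 1*(-1))) = √(-25 + (-3 + 1)) = √(-25 - 2) = √(-27) = 3*I*√3 ≈ 5.1962*I)
T*(46 - 5*p(6 - 1*6, -2 + 0)*4) = (3*I*√3)*(46 - 5*(6 - 1*6)*4) = (3*I*√3)*(46 - 5*(6 - 6)*4) = (3*I*√3)*(46 - 5*0*4) = (3*I*√3)*(46 + 0*4) = (3*I*√3)*(46 + 0) = (3*I*√3)*46 = 138*I*√3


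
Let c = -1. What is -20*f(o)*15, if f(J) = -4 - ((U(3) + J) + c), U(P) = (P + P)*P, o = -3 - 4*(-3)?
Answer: 9000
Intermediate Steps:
o = 9 (o = -3 + 12 = 9)
U(P) = 2*P² (U(P) = (2*P)*P = 2*P²)
f(J) = -21 - J (f(J) = -4 - ((2*3² + J) - 1) = -4 - ((2*9 + J) - 1) = -4 - ((18 + J) - 1) = -4 - (17 + J) = -4 + (-17 - J) = -21 - J)
-20*f(o)*15 = -20*(-21 - 1*9)*15 = -20*(-21 - 9)*15 = -20*(-30)*15 = 600*15 = 9000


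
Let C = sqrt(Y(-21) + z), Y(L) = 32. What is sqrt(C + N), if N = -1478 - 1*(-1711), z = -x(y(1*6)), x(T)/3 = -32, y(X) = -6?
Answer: sqrt(233 + 8*sqrt(2)) ≈ 15.631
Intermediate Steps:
x(T) = -96 (x(T) = 3*(-32) = -96)
z = 96 (z = -1*(-96) = 96)
C = 8*sqrt(2) (C = sqrt(32 + 96) = sqrt(128) = 8*sqrt(2) ≈ 11.314)
N = 233 (N = -1478 + 1711 = 233)
sqrt(C + N) = sqrt(8*sqrt(2) + 233) = sqrt(233 + 8*sqrt(2))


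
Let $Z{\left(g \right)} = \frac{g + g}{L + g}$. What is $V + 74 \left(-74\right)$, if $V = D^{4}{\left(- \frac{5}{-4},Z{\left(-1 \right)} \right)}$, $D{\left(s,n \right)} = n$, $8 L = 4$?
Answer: $-5220$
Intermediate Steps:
$L = \frac{1}{2}$ ($L = \frac{1}{8} \cdot 4 = \frac{1}{2} \approx 0.5$)
$Z{\left(g \right)} = \frac{2 g}{\frac{1}{2} + g}$ ($Z{\left(g \right)} = \frac{g + g}{\frac{1}{2} + g} = \frac{2 g}{\frac{1}{2} + g}$)
$V = 256$ ($V = \left(4 \left(-1\right) \frac{1}{1 + 2 \left(-1\right)}\right)^{4} = \left(4 \left(-1\right) \frac{1}{1 - 2}\right)^{4} = \left(4 \left(-1\right) \frac{1}{-1}\right)^{4} = \left(4 \left(-1\right) \left(-1\right)\right)^{4} = 4^{4} = 256$)
$V + 74 \left(-74\right) = 256 + 74 \left(-74\right) = 256 - 5476 = -5220$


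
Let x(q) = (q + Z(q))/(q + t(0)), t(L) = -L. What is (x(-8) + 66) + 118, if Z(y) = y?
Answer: 186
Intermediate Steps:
x(q) = 2 (x(q) = (q + q)/(q - 1*0) = (2*q)/(q + 0) = (2*q)/q = 2)
(x(-8) + 66) + 118 = (2 + 66) + 118 = 68 + 118 = 186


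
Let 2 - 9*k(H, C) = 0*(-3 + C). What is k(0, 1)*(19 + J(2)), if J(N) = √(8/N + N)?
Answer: 38/9 + 2*√6/9 ≈ 4.7666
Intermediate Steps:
k(H, C) = 2/9 (k(H, C) = 2/9 - 0*(-3 + C) = 2/9 - ⅑*0 = 2/9 + 0 = 2/9)
J(N) = √(N + 8/N)
k(0, 1)*(19 + J(2)) = 2*(19 + √(2 + 8/2))/9 = 2*(19 + √(2 + 8*(½)))/9 = 2*(19 + √(2 + 4))/9 = 2*(19 + √6)/9 = 38/9 + 2*√6/9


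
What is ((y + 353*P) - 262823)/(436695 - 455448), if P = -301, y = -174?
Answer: 52750/2679 ≈ 19.690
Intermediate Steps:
((y + 353*P) - 262823)/(436695 - 455448) = ((-174 + 353*(-301)) - 262823)/(436695 - 455448) = ((-174 - 106253) - 262823)/(-18753) = (-106427 - 262823)*(-1/18753) = -369250*(-1/18753) = 52750/2679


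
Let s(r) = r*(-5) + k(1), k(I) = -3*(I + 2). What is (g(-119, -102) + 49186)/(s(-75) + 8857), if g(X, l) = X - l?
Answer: 49169/9223 ≈ 5.3311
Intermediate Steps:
k(I) = -6 - 3*I (k(I) = -3*(2 + I) = -6 - 3*I)
s(r) = -9 - 5*r (s(r) = r*(-5) + (-6 - 3*1) = -5*r + (-6 - 3) = -5*r - 9 = -9 - 5*r)
(g(-119, -102) + 49186)/(s(-75) + 8857) = ((-119 - 1*(-102)) + 49186)/((-9 - 5*(-75)) + 8857) = ((-119 + 102) + 49186)/((-9 + 375) + 8857) = (-17 + 49186)/(366 + 8857) = 49169/9223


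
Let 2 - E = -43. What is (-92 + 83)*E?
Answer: -405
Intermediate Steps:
E = 45 (E = 2 - 1*(-43) = 2 + 43 = 45)
(-92 + 83)*E = (-92 + 83)*45 = -9*45 = -405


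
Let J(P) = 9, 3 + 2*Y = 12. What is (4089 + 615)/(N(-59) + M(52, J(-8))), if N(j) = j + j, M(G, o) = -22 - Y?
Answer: -9408/289 ≈ -32.554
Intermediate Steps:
Y = 9/2 (Y = -3/2 + (½)*12 = -3/2 + 6 = 9/2 ≈ 4.5000)
M(G, o) = -53/2 (M(G, o) = -22 - 1*9/2 = -22 - 9/2 = -53/2)
N(j) = 2*j
(4089 + 615)/(N(-59) + M(52, J(-8))) = (4089 + 615)/(2*(-59) - 53/2) = 4704/(-118 - 53/2) = 4704/(-289/2) = 4704*(-2/289) = -9408/289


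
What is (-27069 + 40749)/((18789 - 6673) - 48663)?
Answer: -13680/36547 ≈ -0.37431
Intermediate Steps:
(-27069 + 40749)/((18789 - 6673) - 48663) = 13680/(12116 - 48663) = 13680/(-36547) = 13680*(-1/36547) = -13680/36547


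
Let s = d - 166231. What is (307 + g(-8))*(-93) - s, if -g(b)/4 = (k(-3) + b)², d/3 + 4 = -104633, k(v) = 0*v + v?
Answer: 496603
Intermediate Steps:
k(v) = v (k(v) = 0 + v = v)
d = -313911 (d = -12 + 3*(-104633) = -12 - 313899 = -313911)
g(b) = -4*(-3 + b)²
s = -480142 (s = -313911 - 166231 = -480142)
(307 + g(-8))*(-93) - s = (307 - 4*(-3 - 8)²)*(-93) - 1*(-480142) = (307 - 4*(-11)²)*(-93) + 480142 = (307 - 4*121)*(-93) + 480142 = (307 - 484)*(-93) + 480142 = -177*(-93) + 480142 = 16461 + 480142 = 496603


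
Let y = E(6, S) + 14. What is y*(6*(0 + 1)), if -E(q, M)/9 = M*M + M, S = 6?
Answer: -2184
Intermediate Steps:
E(q, M) = -9*M - 9*M**2 (E(q, M) = -9*(M*M + M) = -9*(M**2 + M) = -9*(M + M**2) = -9*M - 9*M**2)
y = -364 (y = -9*6*(1 + 6) + 14 = -9*6*7 + 14 = -378 + 14 = -364)
y*(6*(0 + 1)) = -2184*(0 + 1) = -2184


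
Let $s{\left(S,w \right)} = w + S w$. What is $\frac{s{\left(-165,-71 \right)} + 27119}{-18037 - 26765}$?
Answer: $- \frac{4307}{4978} \approx -0.86521$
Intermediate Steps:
$\frac{s{\left(-165,-71 \right)} + 27119}{-18037 - 26765} = \frac{- 71 \left(1 - 165\right) + 27119}{-18037 - 26765} = \frac{\left(-71\right) \left(-164\right) + 27119}{-44802} = \left(11644 + 27119\right) \left(- \frac{1}{44802}\right) = 38763 \left(- \frac{1}{44802}\right) = - \frac{4307}{4978}$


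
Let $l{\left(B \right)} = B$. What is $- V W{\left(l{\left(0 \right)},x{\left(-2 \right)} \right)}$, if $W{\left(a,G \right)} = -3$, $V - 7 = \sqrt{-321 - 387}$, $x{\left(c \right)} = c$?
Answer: $21 + 6 i \sqrt{177} \approx 21.0 + 79.825 i$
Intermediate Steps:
$V = 7 + 2 i \sqrt{177}$ ($V = 7 + \sqrt{-321 - 387} = 7 + \sqrt{-708} = 7 + 2 i \sqrt{177} \approx 7.0 + 26.608 i$)
$- V W{\left(l{\left(0 \right)},x{\left(-2 \right)} \right)} = - \left(7 + 2 i \sqrt{177}\right) \left(-3\right) = - (-21 - 6 i \sqrt{177}) = 21 + 6 i \sqrt{177}$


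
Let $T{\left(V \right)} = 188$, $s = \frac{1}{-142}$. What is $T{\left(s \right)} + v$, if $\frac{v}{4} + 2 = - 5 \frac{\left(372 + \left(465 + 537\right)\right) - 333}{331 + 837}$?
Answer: $\frac{47355}{292} \approx 162.17$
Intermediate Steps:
$s = - \frac{1}{142} \approx -0.0070423$
$v = - \frac{7541}{292}$ ($v = -8 + 4 \left(- 5 \frac{\left(372 + \left(465 + 537\right)\right) - 333}{331 + 837}\right) = -8 + 4 \left(- 5 \frac{\left(372 + 1002\right) - 333}{1168}\right) = -8 + 4 \left(- 5 \left(1374 - 333\right) \frac{1}{1168}\right) = -8 + 4 \left(- 5 \cdot 1041 \cdot \frac{1}{1168}\right) = -8 + 4 \left(\left(-5\right) \frac{1041}{1168}\right) = -8 + 4 \left(- \frac{5205}{1168}\right) = -8 - \frac{5205}{292} = - \frac{7541}{292} \approx -25.825$)
$T{\left(s \right)} + v = 188 - \frac{7541}{292} = \frac{47355}{292}$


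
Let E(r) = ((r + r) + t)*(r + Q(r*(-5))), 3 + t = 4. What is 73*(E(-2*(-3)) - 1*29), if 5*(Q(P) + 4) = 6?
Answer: 4599/5 ≈ 919.80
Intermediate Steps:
t = 1 (t = -3 + 4 = 1)
Q(P) = -14/5 (Q(P) = -4 + (⅕)*6 = -4 + 6/5 = -14/5)
E(r) = (1 + 2*r)*(-14/5 + r) (E(r) = ((r + r) + 1)*(r - 14/5) = (2*r + 1)*(-14/5 + r) = (1 + 2*r)*(-14/5 + r))
73*(E(-2*(-3)) - 1*29) = 73*((-14/5 + 2*(-2*(-3))² - (-46)*(-3)/5) - 1*29) = 73*((-14/5 + 2*6² - 23/5*6) - 29) = 73*((-14/5 + 2*36 - 138/5) - 29) = 73*((-14/5 + 72 - 138/5) - 29) = 73*(208/5 - 29) = 73*(63/5) = 4599/5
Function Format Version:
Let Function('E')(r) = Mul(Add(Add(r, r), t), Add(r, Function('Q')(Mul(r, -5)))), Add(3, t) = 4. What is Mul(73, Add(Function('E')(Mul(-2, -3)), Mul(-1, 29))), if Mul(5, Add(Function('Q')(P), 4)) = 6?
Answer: Rational(4599, 5) ≈ 919.80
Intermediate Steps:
t = 1 (t = Add(-3, 4) = 1)
Function('Q')(P) = Rational(-14, 5) (Function('Q')(P) = Add(-4, Mul(Rational(1, 5), 6)) = Add(-4, Rational(6, 5)) = Rational(-14, 5))
Function('E')(r) = Mul(Add(1, Mul(2, r)), Add(Rational(-14, 5), r)) (Function('E')(r) = Mul(Add(Add(r, r), 1), Add(r, Rational(-14, 5))) = Mul(Add(Mul(2, r), 1), Add(Rational(-14, 5), r)) = Mul(Add(1, Mul(2, r)), Add(Rational(-14, 5), r)))
Mul(73, Add(Function('E')(Mul(-2, -3)), Mul(-1, 29))) = Mul(73, Add(Add(Rational(-14, 5), Mul(2, Pow(Mul(-2, -3), 2)), Mul(Rational(-23, 5), Mul(-2, -3))), Mul(-1, 29))) = Mul(73, Add(Add(Rational(-14, 5), Mul(2, Pow(6, 2)), Mul(Rational(-23, 5), 6)), -29)) = Mul(73, Add(Add(Rational(-14, 5), Mul(2, 36), Rational(-138, 5)), -29)) = Mul(73, Add(Add(Rational(-14, 5), 72, Rational(-138, 5)), -29)) = Mul(73, Add(Rational(208, 5), -29)) = Mul(73, Rational(63, 5)) = Rational(4599, 5)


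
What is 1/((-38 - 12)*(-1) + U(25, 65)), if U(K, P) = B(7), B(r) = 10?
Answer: 1/60 ≈ 0.016667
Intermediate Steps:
U(K, P) = 10
1/((-38 - 12)*(-1) + U(25, 65)) = 1/((-38 - 12)*(-1) + 10) = 1/(-50*(-1) + 10) = 1/(50 + 10) = 1/60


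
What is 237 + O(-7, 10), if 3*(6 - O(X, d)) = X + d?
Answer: 242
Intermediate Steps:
O(X, d) = 6 - X/3 - d/3 (O(X, d) = 6 - (X + d)/3 = 6 + (-X/3 - d/3) = 6 - X/3 - d/3)
237 + O(-7, 10) = 237 + (6 - ⅓*(-7) - ⅓*10) = 237 + (6 + 7/3 - 10/3) = 237 + 5 = 242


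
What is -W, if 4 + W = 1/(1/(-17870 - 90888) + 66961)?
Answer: 29130068990/7282544437 ≈ 4.0000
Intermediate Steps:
W = -29130068990/7282544437 (W = -4 + 1/(1/(-17870 - 90888) + 66961) = -4 + 1/(1/(-108758) + 66961) = -4 + 1/(-1/108758 + 66961) = -4 + 1/(7282544437/108758) = -4 + 108758/7282544437 = -29130068990/7282544437 ≈ -4.0000)
-W = -1*(-29130068990/7282544437) = 29130068990/7282544437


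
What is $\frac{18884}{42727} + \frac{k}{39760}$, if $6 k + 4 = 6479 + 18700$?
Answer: $\frac{1116123853}{2038590624} \approx 0.5475$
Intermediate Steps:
$k = \frac{25175}{6}$ ($k = - \frac{2}{3} + \frac{6479 + 18700}{6} = - \frac{2}{3} + \frac{1}{6} \cdot 25179 = - \frac{2}{3} + \frac{8393}{2} = \frac{25175}{6} \approx 4195.8$)
$\frac{18884}{42727} + \frac{k}{39760} = \frac{18884}{42727} + \frac{25175}{6 \cdot 39760} = 18884 \cdot \frac{1}{42727} + \frac{25175}{6} \cdot \frac{1}{39760} = \frac{18884}{42727} + \frac{5035}{47712} = \frac{1116123853}{2038590624}$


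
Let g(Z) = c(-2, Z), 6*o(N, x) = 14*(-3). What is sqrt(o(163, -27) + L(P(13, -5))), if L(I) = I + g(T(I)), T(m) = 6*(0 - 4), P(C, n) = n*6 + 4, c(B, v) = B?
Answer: I*sqrt(35) ≈ 5.9161*I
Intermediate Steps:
P(C, n) = 4 + 6*n (P(C, n) = 6*n + 4 = 4 + 6*n)
T(m) = -24 (T(m) = 6*(-4) = -24)
o(N, x) = -7 (o(N, x) = (14*(-3))/6 = (1/6)*(-42) = -7)
g(Z) = -2
L(I) = -2 + I (L(I) = I - 2 = -2 + I)
sqrt(o(163, -27) + L(P(13, -5))) = sqrt(-7 + (-2 + (4 + 6*(-5)))) = sqrt(-7 + (-2 + (4 - 30))) = sqrt(-7 + (-2 - 26)) = sqrt(-7 - 28) = sqrt(-35) = I*sqrt(35)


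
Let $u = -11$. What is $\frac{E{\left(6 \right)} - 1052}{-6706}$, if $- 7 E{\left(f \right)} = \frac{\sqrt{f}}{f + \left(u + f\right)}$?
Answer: $\frac{526}{3353} + \frac{\sqrt{6}}{46942} \approx 0.15693$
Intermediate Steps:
$E{\left(f \right)} = - \frac{\sqrt{f}}{7 \left(-11 + 2 f\right)}$ ($E{\left(f \right)} = - \frac{\frac{1}{f + \left(-11 + f\right)} \sqrt{f}}{7} = - \frac{\frac{1}{-11 + 2 f} \sqrt{f}}{7} = - \frac{\sqrt{f} \frac{1}{-11 + 2 f}}{7} = - \frac{\sqrt{f}}{7 \left(-11 + 2 f\right)}$)
$\frac{E{\left(6 \right)} - 1052}{-6706} = \frac{- \frac{\sqrt{6}}{-77 + 14 \cdot 6} - 1052}{-6706} = \left(- \frac{\sqrt{6}}{-77 + 84} - 1052\right) \left(- \frac{1}{6706}\right) = \left(- \frac{\sqrt{6}}{7} - 1052\right) \left(- \frac{1}{6706}\right) = \left(-1052 - \frac{\sqrt{6}}{7}\right) \left(- \frac{1}{6706}\right) = \frac{526}{3353} + \frac{\sqrt{6}}{46942}$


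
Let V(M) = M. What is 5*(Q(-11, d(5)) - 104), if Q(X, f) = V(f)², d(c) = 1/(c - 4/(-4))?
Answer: -18715/36 ≈ -519.86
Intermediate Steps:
d(c) = 1/(1 + c) (d(c) = 1/(c - 4*(-¼)) = 1/(c + 1) = 1/(1 + c))
Q(X, f) = f²
5*(Q(-11, d(5)) - 104) = 5*((1/(1 + 5))² - 104) = 5*((1/6)² - 104) = 5*((⅙)² - 104) = 5*(1/36 - 104) = 5*(-3743/36) = -18715/36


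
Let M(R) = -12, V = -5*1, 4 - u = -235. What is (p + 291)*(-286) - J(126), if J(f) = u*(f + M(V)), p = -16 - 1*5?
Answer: -104466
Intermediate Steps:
p = -21 (p = -16 - 5 = -21)
u = 239 (u = 4 - 1*(-235) = 4 + 235 = 239)
V = -5
J(f) = -2868 + 239*f (J(f) = 239*(f - 12) = 239*(-12 + f) = -2868 + 239*f)
(p + 291)*(-286) - J(126) = (-21 + 291)*(-286) - (-2868 + 239*126) = 270*(-286) - (-2868 + 30114) = -77220 - 1*27246 = -77220 - 27246 = -104466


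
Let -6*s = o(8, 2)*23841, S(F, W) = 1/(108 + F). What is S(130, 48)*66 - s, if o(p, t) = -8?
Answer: -3782739/119 ≈ -31788.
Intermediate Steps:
s = 31788 (s = -(-4)*23841/3 = -⅙*(-190728) = 31788)
S(130, 48)*66 - s = 66/(108 + 130) - 1*31788 = 66/238 - 31788 = (1/238)*66 - 31788 = 33/119 - 31788 = -3782739/119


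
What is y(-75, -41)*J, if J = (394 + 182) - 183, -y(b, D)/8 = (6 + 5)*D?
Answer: 1417944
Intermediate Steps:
y(b, D) = -88*D (y(b, D) = -8*(6 + 5)*D = -88*D)
J = 393 (J = 576 - 183 = 393)
y(-75, -41)*J = -88*(-41)*393 = 3608*393 = 1417944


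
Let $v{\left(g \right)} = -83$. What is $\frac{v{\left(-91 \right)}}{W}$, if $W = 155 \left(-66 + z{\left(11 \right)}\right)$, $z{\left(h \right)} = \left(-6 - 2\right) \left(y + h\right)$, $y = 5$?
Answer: $\frac{83}{30070} \approx 0.0027602$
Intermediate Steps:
$z{\left(h \right)} = -40 - 8 h$ ($z{\left(h \right)} = \left(-6 - 2\right) \left(5 + h\right) = - 8 \left(5 + h\right) = -40 - 8 h$)
$W = -30070$ ($W = 155 \left(-66 - 128\right) = 155 \left(-194\right) = -30070$)
$\frac{v{\left(-91 \right)}}{W} = - \frac{83}{-30070} = \left(-83\right) \left(- \frac{1}{30070}\right) = \frac{83}{30070}$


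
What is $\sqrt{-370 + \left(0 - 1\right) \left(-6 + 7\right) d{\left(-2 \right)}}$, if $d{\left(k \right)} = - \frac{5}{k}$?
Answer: $\frac{i \sqrt{1490}}{2} \approx 19.3 i$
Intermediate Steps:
$\sqrt{-370 + \left(0 - 1\right) \left(-6 + 7\right) d{\left(-2 \right)}} = \sqrt{-370 + \left(0 - 1\right) \left(-6 + 7\right) \left(- \frac{5}{-2}\right)} = \sqrt{-370 + \left(-1\right) 1 \left(\left(-5\right) \left(- \frac{1}{2}\right)\right)} = \sqrt{-370 - \frac{5}{2}} = \sqrt{- \frac{745}{2}} = \frac{i \sqrt{1490}}{2}$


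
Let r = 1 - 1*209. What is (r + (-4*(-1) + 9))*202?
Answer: -39390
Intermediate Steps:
r = -208 (r = 1 - 209 = -208)
(r + (-4*(-1) + 9))*202 = (-208 + (-4*(-1) + 9))*202 = (-208 + (4 + 9))*202 = (-208 + 13)*202 = -195*202 = -39390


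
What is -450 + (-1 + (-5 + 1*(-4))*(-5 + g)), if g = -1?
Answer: -397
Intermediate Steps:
-450 + (-1 + (-5 + 1*(-4))*(-5 + g)) = -450 + (-1 + (-5 + 1*(-4))*(-5 - 1)) = -450 + (-1 + (-5 - 4)*(-6)) = -450 + (-1 - 9*(-6)) = -450 + (-1 + 54) = -450 + 53 = -397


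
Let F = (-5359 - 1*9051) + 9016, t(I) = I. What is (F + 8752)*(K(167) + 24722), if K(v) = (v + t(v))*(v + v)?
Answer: 457621524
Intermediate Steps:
F = -5394 (F = (-5359 - 9051) + 9016 = -14410 + 9016 = -5394)
K(v) = 4*v² (K(v) = (v + v)*(v + v) = (2*v)*(2*v) = 4*v²)
(F + 8752)*(K(167) + 24722) = (-5394 + 8752)*(4*167² + 24722) = 3358*(4*27889 + 24722) = 3358*(111556 + 24722) = 3358*136278 = 457621524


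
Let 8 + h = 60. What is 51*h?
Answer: 2652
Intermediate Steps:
h = 52 (h = -8 + 60 = 52)
51*h = 51*52 = 2652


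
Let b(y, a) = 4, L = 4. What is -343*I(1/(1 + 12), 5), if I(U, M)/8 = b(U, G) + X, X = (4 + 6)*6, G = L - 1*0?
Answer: -175616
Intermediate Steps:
G = 4 (G = 4 - 1*0 = 4 + 0 = 4)
X = 60 (X = 10*6 = 60)
I(U, M) = 512 (I(U, M) = 8*(4 + 60) = 8*64 = 512)
-343*I(1/(1 + 12), 5) = -343*512 = -175616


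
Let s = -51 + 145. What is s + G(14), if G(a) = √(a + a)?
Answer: 94 + 2*√7 ≈ 99.292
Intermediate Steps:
G(a) = √2*√a (G(a) = √(2*a) = √2*√a)
s = 94
s + G(14) = 94 + √2*√14 = 94 + 2*√7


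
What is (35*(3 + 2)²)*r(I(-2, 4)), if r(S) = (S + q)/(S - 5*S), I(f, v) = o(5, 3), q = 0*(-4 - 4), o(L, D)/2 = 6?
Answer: -875/4 ≈ -218.75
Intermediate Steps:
o(L, D) = 12 (o(L, D) = 2*6 = 12)
q = 0 (q = 0*(-8) = 0)
I(f, v) = 12
r(S) = -¼ (r(S) = (S + 0)/(S - 5*S) = S/((-4*S)) = S*(-1/(4*S)) = -¼)
(35*(3 + 2)²)*r(I(-2, 4)) = (35*(3 + 2)²)*(-¼) = (35*5²)*(-¼) = (35*25)*(-¼) = 875*(-¼) = -875/4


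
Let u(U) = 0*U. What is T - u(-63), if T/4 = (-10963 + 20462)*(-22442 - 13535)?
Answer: -1366982092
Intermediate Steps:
u(U) = 0
T = -1366982092 (T = 4*((-10963 + 20462)*(-22442 - 13535)) = 4*(9499*(-35977)) = 4*(-341745523) = -1366982092)
T - u(-63) = -1366982092 - 1*0 = -1366982092 + 0 = -1366982092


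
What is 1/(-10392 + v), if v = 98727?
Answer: 1/88335 ≈ 1.1321e-5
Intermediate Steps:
1/(-10392 + v) = 1/(-10392 + 98727) = 1/88335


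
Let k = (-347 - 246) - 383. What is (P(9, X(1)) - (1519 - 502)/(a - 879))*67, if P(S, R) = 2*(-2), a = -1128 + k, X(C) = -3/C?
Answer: -731305/2983 ≈ -245.16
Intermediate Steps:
k = -976 (k = -593 - 383 = -976)
a = -2104 (a = -1128 - 976 = -2104)
P(S, R) = -4
(P(9, X(1)) - (1519 - 502)/(a - 879))*67 = (-4 - (1519 - 502)/(-2104 - 879))*67 = (-4 - 1017/(-2983))*67 = (-4 - 1017*(-1)/2983)*67 = (-4 - 1*(-1017/2983))*67 = (-4 + 1017/2983)*67 = -10915/2983*67 = -731305/2983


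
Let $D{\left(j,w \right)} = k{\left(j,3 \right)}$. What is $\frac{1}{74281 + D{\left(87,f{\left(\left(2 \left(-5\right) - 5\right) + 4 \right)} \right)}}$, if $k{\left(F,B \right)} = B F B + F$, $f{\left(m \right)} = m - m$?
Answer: $\frac{1}{75151} \approx 1.3307 \cdot 10^{-5}$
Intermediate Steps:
$f{\left(m \right)} = 0$
$k{\left(F,B \right)} = F + F B^{2}$ ($k{\left(F,B \right)} = F B^{2} + F = F + F B^{2}$)
$D{\left(j,w \right)} = 10 j$ ($D{\left(j,w \right)} = j \left(1 + 3^{2}\right) = j \left(1 + 9\right) = j 10 = 10 j$)
$\frac{1}{74281 + D{\left(87,f{\left(\left(2 \left(-5\right) - 5\right) + 4 \right)} \right)}} = \frac{1}{74281 + 10 \cdot 87} = \frac{1}{74281 + 870} = \frac{1}{75151}$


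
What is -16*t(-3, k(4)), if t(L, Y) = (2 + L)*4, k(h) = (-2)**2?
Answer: 64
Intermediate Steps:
k(h) = 4
t(L, Y) = 8 + 4*L
-16*t(-3, k(4)) = -16*(8 + 4*(-3)) = -16*(8 - 12) = -16*(-4) = 64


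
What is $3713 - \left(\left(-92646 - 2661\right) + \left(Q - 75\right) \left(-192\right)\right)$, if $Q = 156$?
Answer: $114572$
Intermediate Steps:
$3713 - \left(\left(-92646 - 2661\right) + \left(Q - 75\right) \left(-192\right)\right) = 3713 - \left(\left(-92646 - 2661\right) + \left(156 - 75\right) \left(-192\right)\right) = 3713 - \left(-95307 + 81 \left(-192\right)\right) = 3713 - \left(-95307 - 15552\right) = 3713 - -110859 = 3713 + 110859 = 114572$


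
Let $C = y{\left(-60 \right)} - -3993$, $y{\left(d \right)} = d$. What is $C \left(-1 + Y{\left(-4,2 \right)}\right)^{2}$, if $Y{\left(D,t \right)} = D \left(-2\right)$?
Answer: $192717$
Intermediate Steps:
$Y{\left(D,t \right)} = - 2 D$
$C = 3933$ ($C = -60 - -3993 = -60 + 3993 = 3933$)
$C \left(-1 + Y{\left(-4,2 \right)}\right)^{2} = 3933 \left(-1 - -8\right)^{2} = 3933 \left(-1 + 8\right)^{2} = 3933 \cdot 7^{2} = 3933 \cdot 49 = 192717$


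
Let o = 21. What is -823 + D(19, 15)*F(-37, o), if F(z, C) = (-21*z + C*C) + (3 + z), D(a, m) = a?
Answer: 21673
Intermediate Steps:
F(z, C) = 3 + C**2 - 20*z (F(z, C) = (-21*z + C**2) + (3 + z) = (C**2 - 21*z) + (3 + z) = 3 + C**2 - 20*z)
-823 + D(19, 15)*F(-37, o) = -823 + 19*(3 + 21**2 - 20*(-37)) = -823 + 19*(3 + 441 + 740) = -823 + 19*1184 = -823 + 22496 = 21673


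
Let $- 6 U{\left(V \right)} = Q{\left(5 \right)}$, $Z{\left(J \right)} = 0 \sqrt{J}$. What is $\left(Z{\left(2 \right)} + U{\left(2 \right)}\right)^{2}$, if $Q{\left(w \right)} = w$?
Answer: $\frac{25}{36} \approx 0.69444$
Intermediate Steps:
$Z{\left(J \right)} = 0$
$U{\left(V \right)} = - \frac{5}{6}$ ($U{\left(V \right)} = \left(- \frac{1}{6}\right) 5 = - \frac{5}{6}$)
$\left(Z{\left(2 \right)} + U{\left(2 \right)}\right)^{2} = \left(0 - \frac{5}{6}\right)^{2} = \left(- \frac{5}{6}\right)^{2} = \frac{25}{36}$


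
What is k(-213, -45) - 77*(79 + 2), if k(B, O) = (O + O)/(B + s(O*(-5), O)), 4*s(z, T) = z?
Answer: -1303413/209 ≈ -6236.4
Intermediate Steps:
s(z, T) = z/4
k(B, O) = 2*O/(B - 5*O/4) (k(B, O) = (O + O)/(B + (O*(-5))/4) = (2*O)/(B + (-5*O)/4) = (2*O)/(B - 5*O/4) = 2*O/(B - 5*O/4))
k(-213, -45) - 77*(79 + 2) = 8*(-45)/(-5*(-45) + 4*(-213)) - 77*(79 + 2) = 8*(-45)/(225 - 852) - 77*81 = 8*(-45)/(-627) - 6237 = 8*(-45)*(-1/627) - 6237 = 120/209 - 6237 = -1303413/209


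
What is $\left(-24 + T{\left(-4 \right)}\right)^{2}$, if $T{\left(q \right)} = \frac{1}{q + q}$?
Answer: $\frac{37249}{64} \approx 582.02$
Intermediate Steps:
$T{\left(q \right)} = \frac{1}{2 q}$
$\left(-24 + T{\left(-4 \right)}\right)^{2} = \left(-24 + \frac{1}{2 \left(-4\right)}\right)^{2} = \left(-24 + \frac{1}{2} \left(- \frac{1}{4}\right)\right)^{2} = \left(-24 - \frac{1}{8}\right)^{2} = \left(- \frac{193}{8}\right)^{2} = \frac{37249}{64}$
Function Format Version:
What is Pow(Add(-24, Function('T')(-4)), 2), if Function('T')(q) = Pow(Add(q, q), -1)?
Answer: Rational(37249, 64) ≈ 582.02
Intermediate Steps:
Function('T')(q) = Mul(Rational(1, 2), Pow(q, -1)) (Function('T')(q) = Pow(Mul(2, q), -1) = Mul(Rational(1, 2), Pow(q, -1)))
Pow(Add(-24, Function('T')(-4)), 2) = Pow(Add(-24, Mul(Rational(1, 2), Pow(-4, -1))), 2) = Pow(Add(-24, Mul(Rational(1, 2), Rational(-1, 4))), 2) = Pow(Add(-24, Rational(-1, 8)), 2) = Pow(Rational(-193, 8), 2) = Rational(37249, 64)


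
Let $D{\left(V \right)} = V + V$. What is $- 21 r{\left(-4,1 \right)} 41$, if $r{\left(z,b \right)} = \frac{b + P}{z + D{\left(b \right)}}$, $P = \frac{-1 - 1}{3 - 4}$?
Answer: $\frac{2583}{2} \approx 1291.5$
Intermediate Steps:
$D{\left(V \right)} = 2 V$
$P = 2$ ($P = - \frac{2}{-1} = \left(-2\right) \left(-1\right) = 2$)
$r{\left(z,b \right)} = \frac{2 + b}{z + 2 b}$ ($r{\left(z,b \right)} = \frac{b + 2}{z + 2 b} = \frac{2 + b}{z + 2 b}$)
$- 21 r{\left(-4,1 \right)} 41 = - 21 \frac{2 + 1}{-4 + 2 \cdot 1} \cdot 41 = - 21 \frac{1}{-4 + 2} \cdot 3 \cdot 41 = - 21 \frac{1}{-2} \cdot 3 \cdot 41 = - 21 \left(\left(- \frac{1}{2}\right) 3\right) 41 = \left(-21\right) \left(- \frac{3}{2}\right) 41 = \frac{63}{2} \cdot 41 = \frac{2583}{2}$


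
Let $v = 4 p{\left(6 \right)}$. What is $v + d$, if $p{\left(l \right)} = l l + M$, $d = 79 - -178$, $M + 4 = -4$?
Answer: $369$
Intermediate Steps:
$M = -8$ ($M = -4 - 4 = -8$)
$d = 257$ ($d = 79 + 178 = 257$)
$p{\left(l \right)} = -8 + l^{2}$ ($p{\left(l \right)} = l l - 8 = l^{2} - 8 = -8 + l^{2}$)
$v = 112$ ($v = 4 \left(-8 + 6^{2}\right) = 4 \left(-8 + 36\right) = 4 \cdot 28 = 112$)
$v + d = 112 + 257 = 369$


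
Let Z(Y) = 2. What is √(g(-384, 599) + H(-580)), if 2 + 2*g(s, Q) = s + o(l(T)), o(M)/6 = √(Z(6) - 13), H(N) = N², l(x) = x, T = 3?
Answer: √(336207 + 3*I*√11) ≈ 579.83 + 0.009*I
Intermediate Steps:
o(M) = 6*I*√11 (o(M) = 6*√(2 - 13) = 6*√(-11) = 6*(I*√11) = 6*I*√11)
g(s, Q) = -1 + s/2 + 3*I*√11 (g(s, Q) = -1 + (s + 6*I*√11)/2 = -1 + (s/2 + 3*I*√11) = -1 + s/2 + 3*I*√11)
√(g(-384, 599) + H(-580)) = √((-1 + (½)*(-384) + 3*I*√11) + (-580)²) = √((-1 - 192 + 3*I*√11) + 336400) = √((-193 + 3*I*√11) + 336400) = √(336207 + 3*I*√11)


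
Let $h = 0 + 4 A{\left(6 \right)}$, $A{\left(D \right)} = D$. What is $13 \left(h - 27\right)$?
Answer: $-39$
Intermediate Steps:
$h = 24$ ($h = 0 + 4 \cdot 6 = 0 + 24 = 24$)
$13 \left(h - 27\right) = 13 \left(24 - 27\right) = 13 \left(-3\right) = -39$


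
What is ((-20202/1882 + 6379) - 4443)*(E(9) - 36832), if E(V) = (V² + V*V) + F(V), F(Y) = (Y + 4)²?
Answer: -66127949175/941 ≈ -7.0274e+7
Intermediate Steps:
F(Y) = (4 + Y)²
E(V) = (4 + V)² + 2*V² (E(V) = (V² + V*V) + (4 + V)² = (V² + V²) + (4 + V)² = 2*V² + (4 + V)² = (4 + V)² + 2*V²)
((-20202/1882 + 6379) - 4443)*(E(9) - 36832) = ((-20202/1882 + 6379) - 4443)*(((4 + 9)² + 2*9²) - 36832) = ((-20202*1/1882 + 6379) - 4443)*((13² + 2*81) - 36832) = ((-10101/941 + 6379) - 4443)*((169 + 162) - 36832) = (5992538/941 - 4443)*(331 - 36832) = (1811675/941)*(-36501) = -66127949175/941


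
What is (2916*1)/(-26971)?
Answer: -2916/26971 ≈ -0.10812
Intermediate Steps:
(2916*1)/(-26971) = 2916*(-1/26971) = -2916/26971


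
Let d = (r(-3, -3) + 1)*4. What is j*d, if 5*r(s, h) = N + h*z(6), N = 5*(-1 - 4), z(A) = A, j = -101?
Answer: 15352/5 ≈ 3070.4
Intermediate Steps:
N = -25 (N = 5*(-5) = -25)
r(s, h) = -5 + 6*h/5 (r(s, h) = (-25 + h*6)/5 = (-25 + 6*h)/5 = -5 + 6*h/5)
d = -152/5 (d = ((-5 + (6/5)*(-3)) + 1)*4 = ((-5 - 18/5) + 1)*4 = (-43/5 + 1)*4 = -38/5*4 = -152/5 ≈ -30.400)
j*d = -101*(-152/5) = 15352/5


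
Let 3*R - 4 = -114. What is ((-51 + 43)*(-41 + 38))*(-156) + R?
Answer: -11342/3 ≈ -3780.7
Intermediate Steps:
R = -110/3 (R = 4/3 + (⅓)*(-114) = 4/3 - 38 = -110/3 ≈ -36.667)
((-51 + 43)*(-41 + 38))*(-156) + R = ((-51 + 43)*(-41 + 38))*(-156) - 110/3 = -8*(-3)*(-156) - 110/3 = 24*(-156) - 110/3 = -3744 - 110/3 = -11342/3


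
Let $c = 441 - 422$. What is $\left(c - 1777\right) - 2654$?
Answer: $-4412$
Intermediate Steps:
$c = 19$ ($c = 441 - 422 = 19$)
$\left(c - 1777\right) - 2654 = \left(19 - 1777\right) - 2654 = -1758 - 2654 = -4412$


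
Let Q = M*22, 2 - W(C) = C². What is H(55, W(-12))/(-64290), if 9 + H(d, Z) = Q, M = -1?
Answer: 31/64290 ≈ 0.00048219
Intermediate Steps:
W(C) = 2 - C²
Q = -22 (Q = -1*22 = -22)
H(d, Z) = -31 (H(d, Z) = -9 - 22 = -31)
H(55, W(-12))/(-64290) = -31/(-64290) = -31*(-1/64290) = 31/64290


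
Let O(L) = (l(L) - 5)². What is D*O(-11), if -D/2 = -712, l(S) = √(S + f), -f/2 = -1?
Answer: 22784 - 42720*I ≈ 22784.0 - 42720.0*I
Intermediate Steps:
f = 2 (f = -2*(-1) = 2)
l(S) = √(2 + S) (l(S) = √(S + 2) = √(2 + S))
D = 1424 (D = -2*(-712) = 1424)
O(L) = (-5 + √(2 + L))² (O(L) = (√(2 + L) - 5)² = (-5 + √(2 + L))²)
D*O(-11) = 1424*(-5 + √(2 - 11))² = 1424*(-5 + √(-9))² = 1424*(-5 + 3*I)²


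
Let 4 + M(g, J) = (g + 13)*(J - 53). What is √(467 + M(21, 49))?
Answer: √327 ≈ 18.083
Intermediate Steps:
M(g, J) = -4 + (-53 + J)*(13 + g) (M(g, J) = -4 + (g + 13)*(J - 53) = -4 + (13 + g)*(-53 + J) = -4 + (-53 + J)*(13 + g))
√(467 + M(21, 49)) = √(467 + (-693 - 53*21 + 13*49 + 49*21)) = √(467 + (-693 - 1113 + 637 + 1029)) = √(467 - 140) = √327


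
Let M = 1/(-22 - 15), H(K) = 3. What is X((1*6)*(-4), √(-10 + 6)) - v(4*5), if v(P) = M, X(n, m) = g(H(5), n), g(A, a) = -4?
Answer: -147/37 ≈ -3.9730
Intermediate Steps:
X(n, m) = -4
M = -1/37 (M = 1/(-37) = -1/37 ≈ -0.027027)
v(P) = -1/37
X((1*6)*(-4), √(-10 + 6)) - v(4*5) = -4 - 1*(-1/37) = -4 + 1/37 = -147/37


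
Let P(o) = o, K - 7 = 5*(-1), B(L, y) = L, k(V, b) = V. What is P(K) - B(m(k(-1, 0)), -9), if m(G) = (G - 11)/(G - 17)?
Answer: 4/3 ≈ 1.3333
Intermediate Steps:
m(G) = (-11 + G)/(-17 + G)
K = 2 (K = 7 + 5*(-1) = 7 - 5 = 2)
P(K) - B(m(k(-1, 0)), -9) = 2 - (-11 - 1)/(-17 - 1) = 2 - (-12)/(-18) = 2 - (-1)*(-12)/18 = 2 - 1*⅔ = 2 - ⅔ = 4/3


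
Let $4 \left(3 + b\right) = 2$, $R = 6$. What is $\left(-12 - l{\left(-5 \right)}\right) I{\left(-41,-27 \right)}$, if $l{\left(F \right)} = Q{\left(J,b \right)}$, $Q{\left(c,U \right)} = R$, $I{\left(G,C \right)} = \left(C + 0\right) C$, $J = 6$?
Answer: $-13122$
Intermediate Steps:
$I{\left(G,C \right)} = C^{2}$ ($I{\left(G,C \right)} = C C = C^{2}$)
$b = - \frac{5}{2}$ ($b = -3 + \frac{1}{4} \cdot 2 = -3 + \frac{1}{2} = - \frac{5}{2} \approx -2.5$)
$Q{\left(c,U \right)} = 6$
$l{\left(F \right)} = 6$
$\left(-12 - l{\left(-5 \right)}\right) I{\left(-41,-27 \right)} = \left(-12 - 6\right) \left(-27\right)^{2} = \left(-12 - 6\right) 729 = \left(-18\right) 729 = -13122$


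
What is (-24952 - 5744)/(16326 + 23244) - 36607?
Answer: -241428281/6595 ≈ -36608.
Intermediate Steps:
(-24952 - 5744)/(16326 + 23244) - 36607 = -30696/39570 - 36607 = -30696*1/39570 - 36607 = -5116/6595 - 36607 = -241428281/6595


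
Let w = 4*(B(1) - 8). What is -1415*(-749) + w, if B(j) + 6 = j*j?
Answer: 1059783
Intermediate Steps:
B(j) = -6 + j² (B(j) = -6 + j*j = -6 + j²)
w = -52 (w = 4*((-6 + 1²) - 8) = 4*((-6 + 1) - 8) = 4*(-5 - 8) = 4*(-13) = -52)
-1415*(-749) + w = -1415*(-749) - 52 = 1059835 - 52 = 1059783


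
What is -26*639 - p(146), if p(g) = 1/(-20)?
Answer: -332279/20 ≈ -16614.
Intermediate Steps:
p(g) = -1/20
-26*639 - p(146) = -26*639 - 1*(-1/20) = -16614 + 1/20 = -332279/20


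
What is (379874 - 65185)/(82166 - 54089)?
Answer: 314689/28077 ≈ 11.208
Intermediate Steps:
(379874 - 65185)/(82166 - 54089) = 314689/28077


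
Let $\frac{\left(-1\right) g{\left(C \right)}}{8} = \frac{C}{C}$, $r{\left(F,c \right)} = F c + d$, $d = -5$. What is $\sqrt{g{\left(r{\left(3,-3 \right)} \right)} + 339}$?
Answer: $\sqrt{331} \approx 18.193$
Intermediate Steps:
$r{\left(F,c \right)} = -5 + F c$ ($r{\left(F,c \right)} = F c - 5 = -5 + F c$)
$g{\left(C \right)} = -8$ ($g{\left(C \right)} = - 8 \frac{C}{C} = \left(-8\right) 1 = -8$)
$\sqrt{g{\left(r{\left(3,-3 \right)} \right)} + 339} = \sqrt{-8 + 339} = \sqrt{331}$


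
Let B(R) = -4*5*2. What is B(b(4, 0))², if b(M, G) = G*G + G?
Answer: 1600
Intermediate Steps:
b(M, G) = G + G² (b(M, G) = G² + G = G + G²)
B(R) = -40 (B(R) = -20*2 = -40)
B(b(4, 0))² = (-40)² = 1600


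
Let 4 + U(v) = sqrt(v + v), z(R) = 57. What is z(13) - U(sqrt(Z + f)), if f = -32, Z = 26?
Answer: 61 - 2**(3/4)*3**(1/4)*sqrt(I) ≈ 59.435 - 1.5651*I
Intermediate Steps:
U(v) = -4 + sqrt(2)*sqrt(v) (U(v) = -4 + sqrt(v + v) = -4 + sqrt(2*v) = -4 + sqrt(2)*sqrt(v))
z(13) - U(sqrt(Z + f)) = 57 - (-4 + sqrt(2)*sqrt(sqrt(26 - 32))) = 57 - (-4 + sqrt(2)*sqrt(sqrt(-6))) = 57 - (-4 + sqrt(2)*sqrt(I*sqrt(6))) = 57 - (-4 + sqrt(2)*(6**(1/4)*sqrt(I))) = 57 - (-4 + 2**(3/4)*3**(1/4)*sqrt(I)) = 57 + (4 - 2**(3/4)*3**(1/4)*sqrt(I)) = 61 - 2**(3/4)*3**(1/4)*sqrt(I)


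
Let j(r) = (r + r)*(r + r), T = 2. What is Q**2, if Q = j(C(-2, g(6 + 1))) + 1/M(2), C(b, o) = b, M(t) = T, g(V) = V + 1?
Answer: 1089/4 ≈ 272.25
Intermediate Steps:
g(V) = 1 + V
M(t) = 2
j(r) = 4*r**2 (j(r) = (2*r)*(2*r) = 4*r**2)
Q = 33/2 (Q = 4*(-2)**2 + 1/2 = 4*4 + 1/2 = 16 + 1/2 = 33/2 ≈ 16.500)
Q**2 = (33/2)**2 = 1089/4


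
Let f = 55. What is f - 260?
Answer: -205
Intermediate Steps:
f - 260 = 55 - 260 = -205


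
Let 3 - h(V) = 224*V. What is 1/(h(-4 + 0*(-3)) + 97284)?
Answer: 1/98183 ≈ 1.0185e-5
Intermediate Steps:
h(V) = 3 - 224*V
1/(h(-4 + 0*(-3)) + 97284) = 1/((3 - 224*(-4 + 0*(-3))) + 97284) = 1/((3 - 224*(-4 + 0)) + 97284) = 1/((3 - 224*(-4)) + 97284) = 1/((3 + 896) + 97284) = 1/(899 + 97284) = 1/98183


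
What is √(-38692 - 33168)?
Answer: 2*I*√17965 ≈ 268.07*I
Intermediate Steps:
√(-38692 - 33168) = √(-71860) = 2*I*√17965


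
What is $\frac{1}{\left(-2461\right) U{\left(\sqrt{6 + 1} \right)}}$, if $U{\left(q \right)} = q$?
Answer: $- \frac{\sqrt{7}}{17227} \approx -0.00015358$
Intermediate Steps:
$\frac{1}{\left(-2461\right) U{\left(\sqrt{6 + 1} \right)}} = \frac{1}{\left(-2461\right) \sqrt{6 + 1}} = \frac{1}{\left(-2461\right) \sqrt{7}} = - \frac{\sqrt{7}}{17227}$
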